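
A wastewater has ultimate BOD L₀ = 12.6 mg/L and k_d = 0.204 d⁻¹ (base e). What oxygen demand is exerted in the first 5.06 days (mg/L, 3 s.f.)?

y ≈ 8.11 mg/L

y_t = L₀(1 − e^(−k_d t)) = 12.6 × (1 − e^(−0.204×5.06))
= 12.6 × (1 − 0.3562) = 12.6 × 0.6438 = 8.112 mg/L.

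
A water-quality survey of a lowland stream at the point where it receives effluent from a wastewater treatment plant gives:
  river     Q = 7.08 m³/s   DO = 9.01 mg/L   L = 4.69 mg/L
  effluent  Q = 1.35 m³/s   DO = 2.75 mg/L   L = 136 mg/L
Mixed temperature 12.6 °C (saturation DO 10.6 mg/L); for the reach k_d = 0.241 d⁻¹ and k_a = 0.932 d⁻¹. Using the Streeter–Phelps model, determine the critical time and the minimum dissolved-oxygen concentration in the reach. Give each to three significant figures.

Mixed DO = (7.08×9.01 + 1.35×2.75)/(7.08+1.35) = 67.50/8.430 = 8.008 mg/L.
Mixed L₀ = (7.08×4.69 + 1.35×136)/(8.430) = 216.8/8.430 = 25.72 mg/L.
Initial deficit D₀ = C_s − DO₀ = 10.6 − 8.008 = 2.592 mg/L.
t_c = (1/0.6910) ln[(0.932/0.241)(1 − 2.592×0.6910/(0.241×25.72))] = 1.447 × ln(2.749) = 1.464 d.
D_c = (0.241/0.932) × 25.72 × e^(−0.241×1.464) = 0.2586 × 25.72 × 0.7028 = 4.674 mg/L.
Minimum DO = 10.6 − 4.674 = 5.926 mg/L.

t_c ≈ 1.46 d; minimum DO ≈ 5.93 mg/L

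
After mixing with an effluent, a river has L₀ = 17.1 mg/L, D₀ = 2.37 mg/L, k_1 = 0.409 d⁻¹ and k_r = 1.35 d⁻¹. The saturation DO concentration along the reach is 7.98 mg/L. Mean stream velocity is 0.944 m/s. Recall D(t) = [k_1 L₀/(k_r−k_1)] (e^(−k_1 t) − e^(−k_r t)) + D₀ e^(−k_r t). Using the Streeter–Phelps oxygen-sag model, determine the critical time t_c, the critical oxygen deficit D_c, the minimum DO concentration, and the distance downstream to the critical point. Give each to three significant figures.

t_c ≈ 0.861 d; D_c ≈ 3.64 mg/L; min DO ≈ 4.34 mg/L; x_c ≈ 70.2 km

t_c = [1/(k_r−k_1)] ln[(k_r/k_1)(1 − D₀(k_r−k_1)/(k_1 L₀))]
= [1/(1.35−0.409)] ln[(1.35/0.409)(1 − 2.37×0.9410/(0.409×17.1))]
= (1/0.9410) ln[3.301 × 0.6811] = 1.063 × ln(2.248) = 1.063 × 0.8101 = 0.8609 d.
L(t_c) = L₀ e^(−k_1 t_c) = 17.1 × 0.7032 = 12.02 mg/L, and at the critical point k_r D_c = k_1 L, so D_c = (0.409/1.35) × 12.02 = 3.643 mg/L.
Minimum DO = C_s − D_c = 7.98 − 3.643 = 4.337 mg/L.
x_c = v t_c = 0.944 m/s × 0.8609 d × 86400 s/d = 70220 m ≈ 70.2 km.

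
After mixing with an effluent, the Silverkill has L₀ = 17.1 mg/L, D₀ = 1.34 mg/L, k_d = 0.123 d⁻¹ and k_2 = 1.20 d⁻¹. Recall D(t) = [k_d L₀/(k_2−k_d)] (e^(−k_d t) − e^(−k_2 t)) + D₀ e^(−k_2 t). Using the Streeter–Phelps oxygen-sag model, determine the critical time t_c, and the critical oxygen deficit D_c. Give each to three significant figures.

t_c = [1/(k_2−k_d)] ln[(k_2/k_d)(1 − D₀(k_2−k_d)/(k_d L₀))]
= [1/(1.20−0.123)] ln[(1.20/0.123)(1 − 1.34×1.077/(0.123×17.1))]
= (1/1.077) ln[9.756 × 0.3138] = 0.9285 × ln(3.062) = 0.9285 × 1.119 = 1.039 d.
D_c = (k_d/k_2) L₀ e^(−k_d t_c) = (0.123/1.20) × 17.1 × e^(−0.123×1.039) = 0.1025 × 17.1 × 0.8800 = 1.542 mg/L.

t_c ≈ 1.04 d; D_c ≈ 1.54 mg/L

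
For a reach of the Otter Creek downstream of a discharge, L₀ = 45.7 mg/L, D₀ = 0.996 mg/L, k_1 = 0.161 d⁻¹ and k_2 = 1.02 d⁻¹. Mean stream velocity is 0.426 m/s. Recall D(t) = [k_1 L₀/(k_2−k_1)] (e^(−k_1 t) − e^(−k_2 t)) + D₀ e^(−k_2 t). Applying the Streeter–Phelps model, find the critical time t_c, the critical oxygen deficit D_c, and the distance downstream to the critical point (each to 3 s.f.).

t_c ≈ 2.01 d; D_c ≈ 5.22 mg/L; x_c ≈ 73.8 km

At the critical point dD/dt = 0, so k_1 L₀ e^(−k_1 t) = k_2 D. Substituting D(t) from the Streeter–Phelps equation and solving for t gives
t_c = ln[(k_2/k_1)(1 − D₀(k_2−k_1)/(k_1 L₀))] / (k_2−k_1).
Here k_2−k_1 = 0.8590 d⁻¹ and 1 − D₀(k_2−k_1)/(k_1 L₀) = 1 − 0.996×0.8590/(0.161×45.7) = 0.8837, so
t_c = ln(6.335 × 0.8837) / 0.8590 = 1.723 / 0.8590 = 2.005 d.
D_c = (k_1/k_2) L₀ e^(−k_1 t_c) = (0.161/1.02) × 45.7 × e^(−0.161×2.005) = 0.1578 × 45.7 × 0.7241 = 5.223 mg/L.
x_c = v t_c = 0.426 m/s × 2.005 d × 86400 s/d = 73810 m ≈ 73.8 km.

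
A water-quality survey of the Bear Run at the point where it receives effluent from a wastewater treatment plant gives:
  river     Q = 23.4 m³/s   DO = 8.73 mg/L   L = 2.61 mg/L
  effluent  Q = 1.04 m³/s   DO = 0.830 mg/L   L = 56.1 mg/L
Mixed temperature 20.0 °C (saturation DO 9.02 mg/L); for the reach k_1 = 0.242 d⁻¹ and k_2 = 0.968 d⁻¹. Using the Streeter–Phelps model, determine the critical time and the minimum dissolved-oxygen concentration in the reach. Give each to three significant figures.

t_c ≈ 1.24 d; minimum DO ≈ 8.12 mg/L

Mixed DO = (23.4×8.73 + 1.04×0.830)/(23.4+1.04) = 205.1/24.44 = 8.394 mg/L.
Mixed L₀ = (23.4×2.61 + 1.04×56.1)/(24.44) = 119.4/24.44 = 4.886 mg/L.
Initial deficit D₀ = C_s − DO₀ = 9.02 − 8.394 = 0.6262 mg/L.
t_c = (1/0.7260) ln[(0.968/0.242)(1 − 0.6262×0.7260/(0.242×4.886))] = 1.377 × ln(2.462) = 1.241 d.
D_c = (0.242/0.968) × 4.886 × e^(−0.242×1.241) = 0.2500 × 4.886 × 0.7406 = 0.9046 mg/L.
Minimum DO = 9.02 − 0.9046 = 8.115 mg/L.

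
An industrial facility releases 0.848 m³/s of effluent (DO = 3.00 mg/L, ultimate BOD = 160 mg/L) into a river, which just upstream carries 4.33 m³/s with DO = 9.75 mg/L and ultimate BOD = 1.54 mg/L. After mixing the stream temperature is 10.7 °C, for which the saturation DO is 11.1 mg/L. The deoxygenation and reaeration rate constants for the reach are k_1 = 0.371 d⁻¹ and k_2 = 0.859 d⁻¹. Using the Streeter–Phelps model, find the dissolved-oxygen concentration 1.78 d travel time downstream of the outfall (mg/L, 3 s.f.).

DO ≈ 4.30 mg/L

Mixed DO = (4.33×9.75 + 0.848×3.00)/(4.33+0.848) = 44.76/5.178 = 8.645 mg/L.
Mixed L₀ = (4.33×1.54 + 0.848×160)/(5.178) = 142.3/5.178 = 27.49 mg/L.
Initial deficit D₀ = C_s − DO₀ = 11.1 − 8.645 = 2.455 mg/L.
D(1.78) = [0.371×27.49/(0.859−0.371)](e^(−0.371×1.78) − e^(−0.859×1.78)) + 2.455 e^(−0.859×1.78)
= 20.90 × (0.5167 − 0.2167) + 2.455 × 0.2167 = 6.800 mg/L.
DO = 11.1 − 6.800 = 4.300 mg/L.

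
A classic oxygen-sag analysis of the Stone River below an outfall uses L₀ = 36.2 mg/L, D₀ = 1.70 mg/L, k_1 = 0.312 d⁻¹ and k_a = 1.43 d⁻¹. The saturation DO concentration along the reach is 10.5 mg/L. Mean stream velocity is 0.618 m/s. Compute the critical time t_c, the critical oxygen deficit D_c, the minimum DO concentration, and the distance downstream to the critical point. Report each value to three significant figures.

At the critical point dD/dt = 0, so k_1 L₀ e^(−k_1 t) = k_a D. Substituting D(t) from the Streeter–Phelps equation and solving for t gives
t_c = ln[(k_a/k_1)(1 − D₀(k_a−k_1)/(k_1 L₀))] / (k_a−k_1).
Here k_a−k_1 = 1.118 d⁻¹ and 1 − D₀(k_a−k_1)/(k_1 L₀) = 1 − 1.70×1.118/(0.312×36.2) = 0.8317, so
t_c = ln(4.583 × 0.8317) / 1.118 = 1.338 / 1.118 = 1.197 d.
D_c = (k_1/k_a) L₀ e^(−k_1 t_c) = (0.312/1.43) × 36.2 × e^(−0.312×1.197) = 0.2182 × 36.2 × 0.6884 = 5.437 mg/L.
Minimum DO = C_s − D_c = 10.5 − 5.437 = 5.063 mg/L.
x_c = v t_c = 0.618 m/s × 1.197 d × 86400 s/d = 63910 m ≈ 63.9 km.

t_c ≈ 1.20 d; D_c ≈ 5.44 mg/L; min DO ≈ 5.06 mg/L; x_c ≈ 63.9 km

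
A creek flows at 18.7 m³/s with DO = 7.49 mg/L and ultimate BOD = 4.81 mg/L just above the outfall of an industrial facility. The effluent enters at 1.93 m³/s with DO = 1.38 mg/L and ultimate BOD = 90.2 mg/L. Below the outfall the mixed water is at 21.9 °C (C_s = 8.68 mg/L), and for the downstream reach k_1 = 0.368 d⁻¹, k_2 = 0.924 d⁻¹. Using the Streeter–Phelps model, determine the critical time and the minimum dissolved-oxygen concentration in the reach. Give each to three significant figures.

Mixed DO = (18.7×7.49 + 1.93×1.38)/(18.7+1.93) = 142.7/20.63 = 6.918 mg/L.
Mixed L₀ = (18.7×4.81 + 1.93×90.2)/(20.63) = 264.0/20.63 = 12.80 mg/L.
Initial deficit D₀ = C_s − DO₀ = 8.68 − 6.918 = 1.762 mg/L.
t_c = (1/0.5560) ln[(0.924/0.368)(1 − 1.762×0.5560/(0.368×12.80))] = 1.799 × ln(1.989) = 1.236 d.
D_c = (0.368/0.924) × 12.80 × e^(−0.368×1.236) = 0.3983 × 12.80 × 0.6344 = 3.234 mg/L.
Minimum DO = 8.68 − 3.234 = 5.446 mg/L.

t_c ≈ 1.24 d; minimum DO ≈ 5.45 mg/L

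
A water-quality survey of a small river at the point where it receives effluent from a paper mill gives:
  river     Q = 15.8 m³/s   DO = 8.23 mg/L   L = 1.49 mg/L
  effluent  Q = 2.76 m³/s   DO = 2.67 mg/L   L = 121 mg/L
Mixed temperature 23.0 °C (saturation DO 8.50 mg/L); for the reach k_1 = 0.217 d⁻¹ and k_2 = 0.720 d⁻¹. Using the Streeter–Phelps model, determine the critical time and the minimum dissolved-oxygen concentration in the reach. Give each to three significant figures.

Mixed DO = (15.8×8.23 + 2.76×2.67)/(15.8+2.76) = 137.4/18.56 = 7.403 mg/L.
Mixed L₀ = (15.8×1.49 + 2.76×121)/(18.56) = 357.5/18.56 = 19.26 mg/L.
Initial deficit D₀ = C_s − DO₀ = 8.50 − 7.403 = 1.097 mg/L.
t_c = (1/0.5030) ln[(0.720/0.217)(1 − 1.097×0.5030/(0.217×19.26))] = 1.988 × ln(2.880) = 2.103 d.
D_c = (0.217/0.720) × 19.26 × e^(−0.217×2.103) = 0.3014 × 19.26 × 0.6336 = 3.678 mg/L.
Minimum DO = 8.50 − 3.678 = 4.822 mg/L.

t_c ≈ 2.10 d; minimum DO ≈ 4.82 mg/L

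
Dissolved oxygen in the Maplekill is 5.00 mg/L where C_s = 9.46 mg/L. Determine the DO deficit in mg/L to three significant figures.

D = C_s − C = 9.46 − 5.00 = 4.46 mg/L.

D ≈ 4.46 mg/L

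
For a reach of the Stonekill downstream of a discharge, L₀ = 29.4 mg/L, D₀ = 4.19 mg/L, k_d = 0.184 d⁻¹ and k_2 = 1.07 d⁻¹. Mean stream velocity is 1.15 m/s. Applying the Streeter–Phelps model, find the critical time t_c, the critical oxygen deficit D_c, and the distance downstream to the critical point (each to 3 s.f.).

t_c ≈ 0.679 d; D_c ≈ 4.46 mg/L; x_c ≈ 67.4 km

At the critical point dD/dt = 0, so k_d L₀ e^(−k_d t) = k_2 D. Substituting D(t) from the Streeter–Phelps equation and solving for t gives
t_c = ln[(k_2/k_d)(1 − D₀(k_2−k_d)/(k_d L₀))] / (k_2−k_d).
Here k_2−k_d = 0.8860 d⁻¹ and 1 − D₀(k_2−k_d)/(k_d L₀) = 1 − 4.19×0.8860/(0.184×29.4) = 0.3137, so
t_c = ln(5.815 × 0.3137) / 0.8860 = 0.6013 / 0.8860 = 0.6787 d.
L(t_c) = L₀ e^(−k_d t_c) = 29.4 × 0.8826 = 25.95 mg/L, and at the critical point k_2 D_c = k_d L, so D_c = (0.184/1.07) × 25.95 = 4.462 mg/L.
x_c = v t_c = 1.15 m/s × 0.6787 d × 86400 s/d = 67430 m ≈ 67.4 km.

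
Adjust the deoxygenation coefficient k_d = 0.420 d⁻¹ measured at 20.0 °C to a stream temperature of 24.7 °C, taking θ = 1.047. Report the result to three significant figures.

k_d ≈ 0.521 d⁻¹

k_d(T₂) = k_d(T₁) · θ^(T₂−T₁) = 0.420 × 1.047^(24.7−20.0)
= 0.420 × 1.047^4.70 = 0.420 × 1.241 = 0.5212 d⁻¹.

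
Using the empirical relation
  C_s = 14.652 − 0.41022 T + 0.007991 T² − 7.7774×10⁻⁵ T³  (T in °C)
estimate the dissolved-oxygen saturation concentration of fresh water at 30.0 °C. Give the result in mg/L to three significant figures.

C_s = 14.652 − 0.41022×30.0 + 0.007991×30.0² − 7.7774×10⁻⁵×30.0³ = 7.437 mg/L.

C_s ≈ 7.44 mg/L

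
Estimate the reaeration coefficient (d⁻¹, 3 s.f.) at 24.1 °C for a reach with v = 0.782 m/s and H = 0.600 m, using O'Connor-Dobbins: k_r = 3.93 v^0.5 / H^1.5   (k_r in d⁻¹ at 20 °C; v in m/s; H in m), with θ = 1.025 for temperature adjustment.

k_r ≈ 8.27 d⁻¹

k_r(20) = 3.93 × 0.782^0.5 / 0.600^1.5 = 3.93 × 0.8843 / 0.4648 = 7.478 d⁻¹.
k_r(24.1) = 7.478 × 1.025^(24.1−20) = 7.478 × 1.107 = 8.274 d⁻¹.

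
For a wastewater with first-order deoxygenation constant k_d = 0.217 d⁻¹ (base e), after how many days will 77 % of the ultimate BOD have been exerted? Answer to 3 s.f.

t ≈ 6.77 d

y/L₀ = 1 − e^(−k_d t) = 0.77 ⇒ e^(−k_d t) = 0.230
t = −ln(0.230) / 0.217 = 1.470 / 0.217 = 6.773 d.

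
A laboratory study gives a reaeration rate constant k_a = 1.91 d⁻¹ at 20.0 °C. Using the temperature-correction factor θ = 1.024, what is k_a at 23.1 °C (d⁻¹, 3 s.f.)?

k_a ≈ 2.06 d⁻¹

k_a(T₂) = k_a(T₁) · θ^(T₂−T₁) = 1.91 × 1.024^(23.1−20.0)
= 1.91 × 1.024^3.10 = 1.91 × 1.076 = 2.056 d⁻¹.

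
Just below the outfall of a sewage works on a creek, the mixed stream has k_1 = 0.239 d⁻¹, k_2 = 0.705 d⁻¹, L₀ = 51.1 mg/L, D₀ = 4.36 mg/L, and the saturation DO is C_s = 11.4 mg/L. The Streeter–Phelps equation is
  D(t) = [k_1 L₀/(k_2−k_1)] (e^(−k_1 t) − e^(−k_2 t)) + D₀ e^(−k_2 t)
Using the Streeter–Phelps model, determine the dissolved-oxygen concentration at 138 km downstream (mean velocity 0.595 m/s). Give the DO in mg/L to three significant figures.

DO ≈ 0.895 mg/L

Travel time t = x/v = 138 km / (0.595 m/s) = 138000 m / 0.595 m/s = 231900 s = 2.684 d.
k_1 L₀/(k_2−k_1) = 0.239×51.1/(0.705−0.239) = 12.21/0.4660 = 26.21 mg/L.
e^(−k_1 t) = e^(−0.239×2.684) = 0.5265; e^(−k_2 t) = e^(−0.705×2.684) = 0.1507.
D = 26.21 × (0.5265 − 0.1507) + 4.36 × 0.1507 = 9.848 + 0.6570 = 10.51 mg/L.
DO = C_s − D = 11.4 − 10.51 = 0.8948 mg/L.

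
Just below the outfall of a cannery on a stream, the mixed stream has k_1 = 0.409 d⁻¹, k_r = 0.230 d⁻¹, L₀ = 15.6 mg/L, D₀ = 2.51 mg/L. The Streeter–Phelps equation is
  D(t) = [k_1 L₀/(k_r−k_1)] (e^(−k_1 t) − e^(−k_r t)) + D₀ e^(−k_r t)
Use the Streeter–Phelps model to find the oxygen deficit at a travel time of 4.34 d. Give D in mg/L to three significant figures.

k_1 L₀/(k_r−k_1) = 0.409×15.6/(0.230−0.409) = 6.380/-0.1790 = -35.64 mg/L.
e^(−k_1 t) = e^(−0.409×4.340) = 0.1695; e^(−k_r t) = e^(−0.230×4.340) = 0.3685.
D = -35.64 × (0.1695 − 0.3685) + 2.51 × 0.3685 = 7.096 + 0.9250 = 8.021 mg/L.

D ≈ 8.02 mg/L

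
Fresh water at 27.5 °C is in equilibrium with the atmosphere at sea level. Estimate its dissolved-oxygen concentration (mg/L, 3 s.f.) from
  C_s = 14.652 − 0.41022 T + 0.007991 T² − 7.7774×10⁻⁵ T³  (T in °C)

C_s = 14.652 − 0.41022×27.5 + 0.007991×27.5² − 7.7774×10⁻⁵×27.5³ = 7.797 mg/L.

C_s ≈ 7.80 mg/L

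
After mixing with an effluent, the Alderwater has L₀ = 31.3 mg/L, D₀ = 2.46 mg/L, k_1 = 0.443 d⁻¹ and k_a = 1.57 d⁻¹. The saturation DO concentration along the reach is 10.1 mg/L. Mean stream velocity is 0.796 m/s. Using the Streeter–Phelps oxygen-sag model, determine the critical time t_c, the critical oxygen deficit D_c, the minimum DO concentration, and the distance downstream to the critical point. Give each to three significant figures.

t_c ≈ 0.925 d; D_c ≈ 5.86 mg/L; min DO ≈ 4.24 mg/L; x_c ≈ 63.6 km

At the critical point dD/dt = 0, so k_1 L₀ e^(−k_1 t) = k_a D. Substituting D(t) from the Streeter–Phelps equation and solving for t gives
t_c = ln[(k_a/k_1)(1 − D₀(k_a−k_1)/(k_1 L₀))] / (k_a−k_1).
Here k_a−k_1 = 1.127 d⁻¹ and 1 − D₀(k_a−k_1)/(k_1 L₀) = 1 − 2.46×1.127/(0.443×31.3) = 0.8001, so
t_c = ln(3.544 × 0.8001) / 1.127 = 1.042 / 1.127 = 0.9247 d.
L(t_c) = L₀ e^(−k_1 t_c) = 31.3 × 0.6639 = 20.78 mg/L, and at the critical point k_a D_c = k_1 L, so D_c = (0.443/1.57) × 20.78 = 5.863 mg/L.
Minimum DO = C_s − D_c = 10.1 − 5.863 = 4.237 mg/L.
x_c = v t_c = 0.796 m/s × 0.9247 d × 86400 s/d = 63600 m ≈ 63.6 km.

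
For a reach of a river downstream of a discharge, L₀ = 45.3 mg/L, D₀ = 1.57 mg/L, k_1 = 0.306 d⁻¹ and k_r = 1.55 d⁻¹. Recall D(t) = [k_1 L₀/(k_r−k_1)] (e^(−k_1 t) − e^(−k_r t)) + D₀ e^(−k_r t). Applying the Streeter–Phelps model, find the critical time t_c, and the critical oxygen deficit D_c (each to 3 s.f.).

t_c ≈ 1.18 d; D_c ≈ 6.23 mg/L

At the critical point dD/dt = 0, so k_1 L₀ e^(−k_1 t) = k_r D. Substituting D(t) from the Streeter–Phelps equation and solving for t gives
t_c = ln[(k_r/k_1)(1 − D₀(k_r−k_1)/(k_1 L₀))] / (k_r−k_1).
Here k_r−k_1 = 1.244 d⁻¹ and 1 − D₀(k_r−k_1)/(k_1 L₀) = 1 − 1.57×1.244/(0.306×45.3) = 0.8591, so
t_c = ln(5.065 × 0.8591) / 1.244 = 1.471 / 1.244 = 1.182 d.
D_c = (k_1/k_r) L₀ e^(−k_1 t_c) = (0.306/1.55) × 45.3 × e^(−0.306×1.182) = 0.1974 × 45.3 × 0.6965 = 6.229 mg/L.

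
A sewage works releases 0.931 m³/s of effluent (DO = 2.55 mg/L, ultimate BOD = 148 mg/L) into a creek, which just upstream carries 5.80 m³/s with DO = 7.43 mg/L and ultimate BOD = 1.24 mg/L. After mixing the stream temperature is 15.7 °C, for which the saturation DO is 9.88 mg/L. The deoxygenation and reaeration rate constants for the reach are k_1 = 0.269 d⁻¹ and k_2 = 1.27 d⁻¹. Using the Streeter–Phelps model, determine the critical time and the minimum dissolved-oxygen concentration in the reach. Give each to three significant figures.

Mixed DO = (5.80×7.43 + 0.931×2.55)/(5.80+0.931) = 45.47/6.731 = 6.755 mg/L.
Mixed L₀ = (5.80×1.24 + 0.931×148)/(6.731) = 145.0/6.731 = 21.54 mg/L.
Initial deficit D₀ = C_s − DO₀ = 9.88 − 6.755 = 3.125 mg/L.
t_c = (1/1.001) ln[(1.27/0.269)(1 − 3.125×1.001/(0.269×21.54))] = 0.9990 × ln(2.172) = 0.7750 d.
D_c = (0.269/1.27) × 21.54 × e^(−0.269×0.7750) = 0.2118 × 21.54 × 0.8118 = 3.704 mg/L.
Minimum DO = 9.88 − 3.704 = 6.176 mg/L.

t_c ≈ 0.775 d; minimum DO ≈ 6.18 mg/L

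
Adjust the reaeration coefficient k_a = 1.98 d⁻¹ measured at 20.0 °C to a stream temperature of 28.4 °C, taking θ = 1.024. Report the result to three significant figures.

k_a(T₂) = k_a(T₁) · θ^(T₂−T₁) = 1.98 × 1.024^(28.4−20.0)
= 1.98 × 1.024^8.40 = 1.98 × 1.220 = 2.416 d⁻¹.

k_a ≈ 2.42 d⁻¹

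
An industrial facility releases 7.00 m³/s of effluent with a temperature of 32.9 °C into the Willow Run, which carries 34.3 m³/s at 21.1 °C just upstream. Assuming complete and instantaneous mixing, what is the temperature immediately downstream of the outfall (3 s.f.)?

Flow-weighted mixing: C = (Q_r C_r + Q_w C_w)/(Q_r + Q_w)
= (34.3×21.1 + 7.00×32.9)/(34.3 + 7.00) = 954.0/41.30 = 23.10 °C.

23.1 °C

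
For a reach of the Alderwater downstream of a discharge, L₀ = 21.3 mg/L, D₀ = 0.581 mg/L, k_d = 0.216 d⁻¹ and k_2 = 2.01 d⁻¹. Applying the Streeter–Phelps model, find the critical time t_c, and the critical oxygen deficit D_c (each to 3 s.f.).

t_c ≈ 1.10 d; D_c ≈ 1.80 mg/L

With k_2/k_d = 9.306 and 1 − D₀(k_2−k_d)/(k_d L₀) = 0.7734,
t_c = ln(9.306 × 0.7734) / (2.01 − 0.216) = ln(7.197) / 1.794 = 1.974/1.794 = 1.100 d.
L(t_c) = L₀ e^(−k_d t_c) = 21.3 × 0.7885 = 16.79 mg/L, and at the critical point k_2 D_c = k_d L, so D_c = (0.216/2.01) × 16.79 = 1.805 mg/L.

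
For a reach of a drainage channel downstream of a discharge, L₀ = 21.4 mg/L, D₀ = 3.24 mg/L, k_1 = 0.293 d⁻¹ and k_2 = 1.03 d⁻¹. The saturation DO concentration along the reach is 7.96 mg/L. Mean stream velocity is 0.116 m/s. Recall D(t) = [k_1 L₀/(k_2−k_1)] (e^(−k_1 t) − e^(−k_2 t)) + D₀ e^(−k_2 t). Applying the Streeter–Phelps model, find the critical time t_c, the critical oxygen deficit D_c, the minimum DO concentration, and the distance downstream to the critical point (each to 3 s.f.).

t_c ≈ 1.06 d; D_c ≈ 4.47 mg/L; min DO ≈ 3.49 mg/L; x_c ≈ 10.6 km

At the critical point dD/dt = 0, so k_1 L₀ e^(−k_1 t) = k_2 D. Substituting D(t) from the Streeter–Phelps equation and solving for t gives
t_c = ln[(k_2/k_1)(1 − D₀(k_2−k_1)/(k_1 L₀))] / (k_2−k_1).
Here k_2−k_1 = 0.7370 d⁻¹ and 1 − D₀(k_2−k_1)/(k_1 L₀) = 1 − 3.24×0.7370/(0.293×21.4) = 0.6192, so
t_c = ln(3.515 × 0.6192) / 0.7370 = 0.7778 / 0.7370 = 1.055 d.
L(t_c) = L₀ e^(−k_1 t_c) = 21.4 × 0.7340 = 15.71 mg/L, and at the critical point k_2 D_c = k_1 L, so D_c = (0.293/1.03) × 15.71 = 4.468 mg/L.
Minimum DO = C_s − D_c = 7.96 − 4.468 = 3.492 mg/L.
x_c = v t_c = 0.116 m/s × 1.055 d × 86400 s/d = 10580 m ≈ 10.6 km.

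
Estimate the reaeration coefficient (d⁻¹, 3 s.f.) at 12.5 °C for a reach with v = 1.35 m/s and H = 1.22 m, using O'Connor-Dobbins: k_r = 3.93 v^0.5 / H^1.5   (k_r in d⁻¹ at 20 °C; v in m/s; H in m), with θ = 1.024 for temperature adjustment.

k_r ≈ 2.84 d⁻¹

k_r(20) = 3.93 × 1.35^0.5 / 1.22^1.5 = 3.93 × 1.162 / 1.348 = 3.389 d⁻¹.
k_r(12.5) = 3.389 × 1.024^(12.5−20) = 3.389 × 0.8370 = 2.836 d⁻¹.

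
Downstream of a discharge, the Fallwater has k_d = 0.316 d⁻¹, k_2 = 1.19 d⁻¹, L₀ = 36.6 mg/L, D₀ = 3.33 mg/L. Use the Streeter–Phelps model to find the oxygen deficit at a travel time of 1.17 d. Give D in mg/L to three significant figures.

D ≈ 6.68 mg/L

k_d L₀/(k_2−k_d) = 0.316×36.6/(1.19−0.316) = 11.57/0.8740 = 13.23 mg/L.
e^(−k_d t) = e^(−0.316×1.170) = 0.6909; e^(−k_2 t) = e^(−1.19×1.170) = 0.2485.
D = 13.23 × (0.6909 − 0.2485) + 3.33 × 0.2485 = 5.855 + 0.8275 = 6.682 mg/L.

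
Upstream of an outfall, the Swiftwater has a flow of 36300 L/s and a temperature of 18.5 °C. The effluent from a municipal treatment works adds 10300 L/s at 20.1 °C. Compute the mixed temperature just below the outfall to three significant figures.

Flow-weighted mixing: C = (Q_r C_r + Q_w C_w)/(Q_r + Q_w)
= (36300×18.5 + 10300×20.1)/(36300 + 10300) = 878600/46600 = 18.85 °C.

18.9 °C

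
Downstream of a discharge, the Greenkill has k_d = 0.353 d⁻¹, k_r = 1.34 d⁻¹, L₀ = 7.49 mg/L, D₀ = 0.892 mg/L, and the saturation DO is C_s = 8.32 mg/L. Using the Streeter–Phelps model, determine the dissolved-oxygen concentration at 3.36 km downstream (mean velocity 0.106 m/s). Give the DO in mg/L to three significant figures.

Travel time t = x/v = 3.36 km / (0.106 m/s) = 3360 m / 0.106 m/s = 31700 s = 0.3669 d.
k_d L₀/(k_r−k_d) = 0.353×7.49/(1.34−0.353) = 2.644/0.9870 = 2.679 mg/L.
e^(−k_d t) = e^(−0.353×0.3669) = 0.8785; e^(−k_r t) = e^(−1.34×0.3669) = 0.6116.
D = 2.679 × (0.8785 − 0.6116) + 0.892 × 0.6116 = 0.7149 + 0.5456 = 1.261 mg/L.
DO = C_s − D = 8.32 − 1.261 = 7.059 mg/L.

DO ≈ 7.06 mg/L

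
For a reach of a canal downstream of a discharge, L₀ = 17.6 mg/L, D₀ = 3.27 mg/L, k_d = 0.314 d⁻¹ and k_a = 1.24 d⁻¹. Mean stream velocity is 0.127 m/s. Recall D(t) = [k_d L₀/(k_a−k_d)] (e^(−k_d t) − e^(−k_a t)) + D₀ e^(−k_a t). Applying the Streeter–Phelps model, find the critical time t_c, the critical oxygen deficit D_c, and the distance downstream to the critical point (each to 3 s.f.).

With k_a/k_d = 3.949 and 1 − D₀(k_a−k_d)/(k_d L₀) = 0.4521,
t_c = ln(3.949 × 0.4521) / (1.24 − 0.314) = ln(1.785) / 0.9260 = 0.5796/0.9260 = 0.6259 d.
D_c = (k_d/k_a) L₀ e^(−k_d t_c) = (0.314/1.24) × 17.6 × e^(−0.314×0.6259) = 0.2532 × 17.6 × 0.8216 = 3.662 mg/L.
x_c = v t_c = 0.127 m/s × 0.6259 d × 86400 s/d = 6868 m ≈ 6.87 km.

t_c ≈ 0.626 d; D_c ≈ 3.66 mg/L; x_c ≈ 6.87 km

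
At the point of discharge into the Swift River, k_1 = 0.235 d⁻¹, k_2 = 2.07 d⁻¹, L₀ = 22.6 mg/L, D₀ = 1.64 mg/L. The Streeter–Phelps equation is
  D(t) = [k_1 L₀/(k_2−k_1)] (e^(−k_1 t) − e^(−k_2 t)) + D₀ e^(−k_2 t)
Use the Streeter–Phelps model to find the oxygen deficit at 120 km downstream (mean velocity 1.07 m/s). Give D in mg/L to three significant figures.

Travel time t = x/v = 120 km / (1.07 m/s) = 120000 m / 1.07 m/s = 112100 s = 1.298 d.
k_1 L₀/(k_2−k_1) = 0.235×22.6/(2.07−0.235) = 5.311/1.835 = 2.894 mg/L.
e^(−k_1 t) = e^(−0.235×1.298) = 0.7371; e^(−k_2 t) = e^(−2.07×1.298) = 0.06809.
D = 2.894 × (0.7371 − 0.06809) + 1.64 × 0.06809 = 1.936 + 0.1117 = 2.048 mg/L.

D ≈ 2.05 mg/L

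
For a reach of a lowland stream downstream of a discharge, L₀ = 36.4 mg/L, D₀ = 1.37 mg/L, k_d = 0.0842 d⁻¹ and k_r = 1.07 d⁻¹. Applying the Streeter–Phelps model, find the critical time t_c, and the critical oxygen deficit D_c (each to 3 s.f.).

t_c = [1/(k_r−k_d)] ln[(k_r/k_d)(1 − D₀(k_r−k_d)/(k_d L₀))]
= [1/(1.07−0.0842)] ln[(1.07/0.0842)(1 − 1.37×0.9858/(0.0842×36.4))]
= (1/0.9858) ln[12.71 × 0.5593] = 1.014 × ln(7.108) = 1.014 × 1.961 = 1.989 d.
L(t_c) = L₀ e^(−k_d t_c) = 36.4 × 0.8458 = 30.79 mg/L, and at the critical point k_r D_c = k_d L, so D_c = (0.0842/1.07) × 30.79 = 2.423 mg/L.

t_c ≈ 1.99 d; D_c ≈ 2.42 mg/L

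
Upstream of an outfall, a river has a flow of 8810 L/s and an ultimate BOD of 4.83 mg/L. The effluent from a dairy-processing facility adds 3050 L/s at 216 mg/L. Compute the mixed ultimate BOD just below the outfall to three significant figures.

Flow-weighted mixing: C = (Q_r C_r + Q_w C_w)/(Q_r + Q_w)
= (8810×4.83 + 3050×216)/(8810 + 3050) = 701400/11860 = 59.14 mg/L.

59.1 mg/L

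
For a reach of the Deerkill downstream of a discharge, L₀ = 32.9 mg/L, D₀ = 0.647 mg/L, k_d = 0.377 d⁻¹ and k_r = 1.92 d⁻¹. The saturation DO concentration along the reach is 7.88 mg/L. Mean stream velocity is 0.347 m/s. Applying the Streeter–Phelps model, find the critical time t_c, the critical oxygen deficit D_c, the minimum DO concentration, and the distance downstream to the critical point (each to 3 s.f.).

t_c ≈ 1.00 d; D_c ≈ 4.43 mg/L; min DO ≈ 3.45 mg/L; x_c ≈ 30.0 km

t_c = [1/(k_r−k_d)] ln[(k_r/k_d)(1 − D₀(k_r−k_d)/(k_d L₀))]
= [1/(1.92−0.377)] ln[(1.92/0.377)(1 − 0.647×1.543/(0.377×32.9))]
= (1/1.543) ln[5.093 × 0.9195] = 0.6481 × ln(4.683) = 0.6481 × 1.544 = 1.001 d.
L(t_c) = L₀ e^(−k_d t_c) = 32.9 × 0.6858 = 22.56 mg/L, and at the critical point k_r D_c = k_d L, so D_c = (0.377/1.92) × 22.56 = 4.430 mg/L.
Minimum DO = C_s − D_c = 7.88 − 4.430 = 3.450 mg/L.
x_c = v t_c = 0.347 m/s × 1.001 d × 86400 s/d = 30000 m ≈ 30.0 km.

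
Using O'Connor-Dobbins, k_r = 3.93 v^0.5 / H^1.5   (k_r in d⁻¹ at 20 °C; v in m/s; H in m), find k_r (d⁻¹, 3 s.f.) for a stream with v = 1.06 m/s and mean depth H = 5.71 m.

k_r ≈ 0.297 d⁻¹

k_r = 3.93 × 1.06^0.5 / 5.71^1.5 = 3.93 × 1.030 / 13.64 = 0.2965 d⁻¹.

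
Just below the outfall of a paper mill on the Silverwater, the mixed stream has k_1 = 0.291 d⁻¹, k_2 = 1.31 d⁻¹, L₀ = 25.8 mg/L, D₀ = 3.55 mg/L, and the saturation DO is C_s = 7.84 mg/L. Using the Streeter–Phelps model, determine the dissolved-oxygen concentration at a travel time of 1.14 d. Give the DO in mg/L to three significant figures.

k_1 L₀/(k_2−k_1) = 0.291×25.8/(1.31−0.291) = 7.508/1.019 = 7.368 mg/L.
e^(−k_1 t) = e^(−0.291×1.140) = 0.7177; e^(−k_2 t) = e^(−1.31×1.140) = 0.2246.
D = 7.368 × (0.7177 − 0.2246) + 3.55 × 0.2246 = 3.633 + 0.7974 = 4.430 mg/L.
DO = C_s − D = 7.84 − 4.430 = 3.410 mg/L.

DO ≈ 3.41 mg/L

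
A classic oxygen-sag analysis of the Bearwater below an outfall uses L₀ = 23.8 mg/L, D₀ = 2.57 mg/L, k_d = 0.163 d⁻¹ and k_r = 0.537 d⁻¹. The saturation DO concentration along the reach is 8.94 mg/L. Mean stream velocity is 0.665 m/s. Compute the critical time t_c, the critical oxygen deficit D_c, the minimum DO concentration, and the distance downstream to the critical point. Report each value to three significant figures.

t_c ≈ 2.43 d; D_c ≈ 4.86 mg/L; min DO ≈ 4.08 mg/L; x_c ≈ 139 km

With k_r/k_d = 3.294 and 1 − D₀(k_r−k_d)/(k_d L₀) = 0.7522,
t_c = ln(3.294 × 0.7522) / (0.537 − 0.163) = ln(2.478) / 0.3740 = 0.9075/0.3740 = 2.427 d.
L(t_c) = L₀ e^(−k_d t_c) = 23.8 × 0.6733 = 16.03 mg/L, and at the critical point k_r D_c = k_d L, so D_c = (0.163/0.537) × 16.03 = 4.864 mg/L.
Minimum DO = C_s − D_c = 8.94 − 4.864 = 4.076 mg/L.
x_c = v t_c = 0.665 m/s × 2.427 d × 86400 s/d = 139400 m ≈ 139 km.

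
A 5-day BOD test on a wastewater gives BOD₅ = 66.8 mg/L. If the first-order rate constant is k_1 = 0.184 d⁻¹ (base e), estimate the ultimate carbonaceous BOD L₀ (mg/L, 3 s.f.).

BOD₅ = L₀(1 − e^(−5k_1)) ⇒ L₀ = BOD₅ / (1 − e^(−5×0.184))
= 66.8 / (1 − 0.3985) = 66.8 / 0.6015 = 111.1 mg/L.

L₀ ≈ 111 mg/L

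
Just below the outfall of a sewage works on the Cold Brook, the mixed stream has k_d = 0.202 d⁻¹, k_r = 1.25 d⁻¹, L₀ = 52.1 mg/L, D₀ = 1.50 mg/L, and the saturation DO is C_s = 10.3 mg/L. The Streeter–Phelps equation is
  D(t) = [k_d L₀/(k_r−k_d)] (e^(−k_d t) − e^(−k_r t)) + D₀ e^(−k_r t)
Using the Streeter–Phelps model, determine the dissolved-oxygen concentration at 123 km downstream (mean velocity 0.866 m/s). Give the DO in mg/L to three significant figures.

Travel time t = x/v = 123 km / (0.866 m/s) = 123000 m / 0.866 m/s = 142000 s = 1.644 d.
k_d L₀/(k_r−k_d) = 0.202×52.1/(1.25−0.202) = 10.52/1.048 = 10.04 mg/L.
e^(−k_d t) = e^(−0.202×1.644) = 0.7174; e^(−k_r t) = e^(−1.25×1.644) = 0.1281.
D = 10.04 × (0.7174 − 0.1281) + 1.50 × 0.1281 = 5.918 + 0.1922 = 6.110 mg/L.
DO = C_s − D = 10.3 − 6.110 = 4.190 mg/L.

DO ≈ 4.19 mg/L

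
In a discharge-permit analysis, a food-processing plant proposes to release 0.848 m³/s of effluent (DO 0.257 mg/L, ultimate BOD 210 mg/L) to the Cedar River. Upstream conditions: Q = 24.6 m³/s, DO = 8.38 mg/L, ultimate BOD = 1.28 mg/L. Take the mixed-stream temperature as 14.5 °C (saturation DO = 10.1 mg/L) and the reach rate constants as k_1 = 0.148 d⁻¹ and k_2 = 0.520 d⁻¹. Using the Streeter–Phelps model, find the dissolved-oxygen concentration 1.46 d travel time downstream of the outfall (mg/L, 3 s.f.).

DO ≈ 8.06 mg/L

Mixed DO = (24.6×8.38 + 0.848×0.257)/(24.6+0.848) = 206.4/25.45 = 8.109 mg/L.
Mixed L₀ = (24.6×1.28 + 0.848×210)/(25.45) = 209.6/25.45 = 8.235 mg/L.
Initial deficit D₀ = C_s − DO₀ = 10.1 − 8.109 = 1.991 mg/L.
D(1.46) = [0.148×8.235/(0.520−0.148)](e^(−0.148×1.46) − e^(−0.520×1.46)) + 1.991 e^(−0.520×1.46)
= 3.276 × (0.8057 − 0.4680) + 1.991 × 0.4680 = 2.038 mg/L.
DO = 10.1 − 2.038 = 8.062 mg/L.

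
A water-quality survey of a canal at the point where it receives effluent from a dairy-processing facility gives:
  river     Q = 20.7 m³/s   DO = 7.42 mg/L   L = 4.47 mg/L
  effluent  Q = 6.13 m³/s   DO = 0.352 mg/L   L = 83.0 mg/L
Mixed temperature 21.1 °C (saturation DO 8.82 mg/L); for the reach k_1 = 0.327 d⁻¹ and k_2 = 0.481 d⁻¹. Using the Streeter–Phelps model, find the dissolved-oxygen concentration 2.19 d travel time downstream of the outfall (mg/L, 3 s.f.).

DO ≈ 1.11 mg/L

Mixed DO = (20.7×7.42 + 6.13×0.352)/(20.7+6.13) = 155.8/26.83 = 5.805 mg/L.
Mixed L₀ = (20.7×4.47 + 6.13×83.0)/(26.83) = 601.3/26.83 = 22.41 mg/L.
Initial deficit D₀ = C_s − DO₀ = 8.82 − 5.805 = 3.015 mg/L.
D(2.19) = [0.327×22.41/(0.481−0.327)](e^(−0.327×2.19) − e^(−0.481×2.19)) + 3.015 e^(−0.481×2.19)
= 47.59 × (0.4886 − 0.3488) + 3.015 × 0.3488 = 7.709 mg/L.
DO = 8.82 − 7.709 = 1.111 mg/L.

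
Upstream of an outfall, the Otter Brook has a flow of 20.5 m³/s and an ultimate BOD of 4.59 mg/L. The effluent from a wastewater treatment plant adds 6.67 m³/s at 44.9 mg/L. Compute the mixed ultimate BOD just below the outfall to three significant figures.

Flow-weighted mixing: C = (Q_r C_r + Q_w C_w)/(Q_r + Q_w)
= (20.5×4.59 + 6.67×44.9)/(20.5 + 6.67) = 393.6/27.17 = 14.49 mg/L.

14.5 mg/L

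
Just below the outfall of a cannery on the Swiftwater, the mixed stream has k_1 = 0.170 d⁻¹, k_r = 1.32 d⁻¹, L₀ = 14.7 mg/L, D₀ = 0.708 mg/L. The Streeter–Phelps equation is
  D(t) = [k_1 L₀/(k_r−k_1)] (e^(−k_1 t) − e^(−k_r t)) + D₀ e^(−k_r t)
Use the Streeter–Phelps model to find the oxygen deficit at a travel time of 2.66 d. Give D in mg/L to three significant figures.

D ≈ 1.34 mg/L

k_1 L₀/(k_r−k_1) = 0.170×14.7/(1.32−0.170) = 2.499/1.150 = 2.173 mg/L.
e^(−k_1 t) = e^(−0.170×2.660) = 0.6362; e^(−k_r t) = e^(−1.32×2.660) = 0.02986.
D = 2.173 × (0.6362 − 0.02986) + 0.708 × 0.02986 = 1.318 + 0.02114 = 1.339 mg/L.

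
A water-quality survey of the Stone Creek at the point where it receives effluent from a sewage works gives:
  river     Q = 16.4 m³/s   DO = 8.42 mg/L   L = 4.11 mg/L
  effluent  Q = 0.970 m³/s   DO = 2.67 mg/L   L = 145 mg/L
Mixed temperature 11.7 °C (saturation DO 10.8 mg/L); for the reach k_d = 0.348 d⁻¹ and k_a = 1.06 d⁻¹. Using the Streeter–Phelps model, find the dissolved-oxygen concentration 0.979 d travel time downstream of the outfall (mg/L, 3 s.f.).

DO ≈ 7.75 mg/L

Mixed DO = (16.4×8.42 + 0.970×2.67)/(16.4+0.970) = 140.7/17.37 = 8.099 mg/L.
Mixed L₀ = (16.4×4.11 + 0.970×145)/(17.37) = 208.1/17.37 = 11.98 mg/L.
Initial deficit D₀ = C_s − DO₀ = 10.8 − 8.099 = 2.701 mg/L.
D(0.979) = [0.348×11.98/(1.06−0.348)](e^(−0.348×0.979) − e^(−1.06×0.979)) + 2.701 e^(−1.06×0.979)
= 5.854 × (0.7113 − 0.3543) + 2.701 × 0.3543 = 3.047 mg/L.
DO = 10.8 − 3.047 = 7.753 mg/L.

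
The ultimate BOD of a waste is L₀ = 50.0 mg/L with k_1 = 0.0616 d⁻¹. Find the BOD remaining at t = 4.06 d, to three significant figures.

L ≈ 38.9 mg/L

L_t = L₀ e^(−k_1 t) = 50.0 × e^(−0.0616×4.06) = 50.0 × 0.7787 = 38.94 mg/L.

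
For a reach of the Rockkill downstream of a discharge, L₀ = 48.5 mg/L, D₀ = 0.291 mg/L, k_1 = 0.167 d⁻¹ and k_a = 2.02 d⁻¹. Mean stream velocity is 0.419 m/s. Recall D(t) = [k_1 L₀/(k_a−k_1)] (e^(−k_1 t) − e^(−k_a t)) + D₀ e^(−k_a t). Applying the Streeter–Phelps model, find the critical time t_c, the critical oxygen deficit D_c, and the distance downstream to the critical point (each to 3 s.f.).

With k_a/k_1 = 12.10 and 1 − D₀(k_a−k_1)/(k_1 L₀) = 0.9334,
t_c = ln(12.10 × 0.9334) / (2.02 − 0.167) = ln(11.29) / 1.853 = 2.424/1.853 = 1.308 d.
D_c = (k_1/k_a) L₀ e^(−k_1 t_c) = (0.167/2.02) × 48.5 × e^(−0.167×1.308) = 0.08267 × 48.5 × 0.8038 = 3.223 mg/L.
x_c = v t_c = 0.419 m/s × 1.308 d × 86400 s/d = 47360 m ≈ 47.4 km.

t_c ≈ 1.31 d; D_c ≈ 3.22 mg/L; x_c ≈ 47.4 km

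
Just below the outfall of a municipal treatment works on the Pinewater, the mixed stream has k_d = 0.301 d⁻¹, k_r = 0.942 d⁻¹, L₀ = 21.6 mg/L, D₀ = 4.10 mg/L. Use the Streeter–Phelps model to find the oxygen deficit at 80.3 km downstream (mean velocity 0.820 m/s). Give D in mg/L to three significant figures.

D ≈ 5.13 mg/L

Travel time t = x/v = 80.3 km / (0.820 m/s) = 80300 m / 0.820 m/s = 97930 s = 1.133 d.
k_d L₀/(k_r−k_d) = 0.301×21.6/(0.942−0.301) = 6.502/0.6410 = 10.14 mg/L.
e^(−k_d t) = e^(−0.301×1.133) = 0.7109; e^(−k_r t) = e^(−0.942×1.133) = 0.3438.
D = 10.14 × (0.7109 − 0.3438) + 4.10 × 0.3438 = 3.724 + 1.410 = 5.133 mg/L.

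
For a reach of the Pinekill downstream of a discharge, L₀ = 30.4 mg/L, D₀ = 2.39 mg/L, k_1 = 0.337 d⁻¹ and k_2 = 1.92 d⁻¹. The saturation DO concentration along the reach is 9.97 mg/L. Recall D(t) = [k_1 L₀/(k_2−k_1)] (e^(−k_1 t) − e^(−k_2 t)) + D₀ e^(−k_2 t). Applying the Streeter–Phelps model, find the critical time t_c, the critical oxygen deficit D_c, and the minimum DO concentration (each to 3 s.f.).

t_c = [1/(k_2−k_1)] ln[(k_2/k_1)(1 − D₀(k_2−k_1)/(k_1 L₀))]
= [1/(1.92−0.337)] ln[(1.92/0.337)(1 − 2.39×1.583/(0.337×30.4))]
= (1/1.583) ln[5.697 × 0.6307] = 0.6317 × ln(3.593) = 0.6317 × 1.279 = 0.8080 d.
D_c = (k_1/k_2) L₀ e^(−k_1 t_c) = (0.337/1.92) × 30.4 × e^(−0.337×0.8080) = 0.1755 × 30.4 × 0.7616 = 4.064 mg/L.
Minimum DO = C_s − D_c = 9.97 − 4.064 = 5.906 mg/L.

t_c ≈ 0.808 d; D_c ≈ 4.06 mg/L; min DO ≈ 5.91 mg/L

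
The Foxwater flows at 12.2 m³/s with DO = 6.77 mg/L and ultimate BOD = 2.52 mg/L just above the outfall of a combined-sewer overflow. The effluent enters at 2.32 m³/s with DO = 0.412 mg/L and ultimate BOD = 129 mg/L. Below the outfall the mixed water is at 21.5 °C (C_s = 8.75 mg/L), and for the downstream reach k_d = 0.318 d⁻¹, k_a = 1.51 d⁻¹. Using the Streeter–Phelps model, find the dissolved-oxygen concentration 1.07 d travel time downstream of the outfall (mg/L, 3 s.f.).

DO ≈ 5.04 mg/L

Mixed DO = (12.2×6.77 + 2.32×0.412)/(12.2+2.32) = 83.55/14.52 = 5.754 mg/L.
Mixed L₀ = (12.2×2.52 + 2.32×129)/(14.52) = 330.0/14.52 = 22.73 mg/L.
Initial deficit D₀ = C_s − DO₀ = 8.75 − 5.754 = 2.996 mg/L.
D(1.07) = [0.318×22.73/(1.51−0.318)](e^(−0.318×1.07) − e^(−1.51×1.07)) + 2.996 e^(−1.51×1.07)
= 6.064 × (0.7116 − 0.1988) + 2.996 × 0.1988 = 3.705 mg/L.
DO = 8.75 − 3.705 = 5.045 mg/L.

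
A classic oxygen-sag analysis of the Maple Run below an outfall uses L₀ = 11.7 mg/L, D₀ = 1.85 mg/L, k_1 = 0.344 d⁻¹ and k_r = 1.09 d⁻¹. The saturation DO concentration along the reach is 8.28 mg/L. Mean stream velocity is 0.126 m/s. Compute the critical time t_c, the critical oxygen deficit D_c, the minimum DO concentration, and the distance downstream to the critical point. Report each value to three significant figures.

With k_r/k_1 = 3.169 and 1 − D₀(k_r−k_1)/(k_1 L₀) = 0.6571,
t_c = ln(3.169 × 0.6571) / (1.09 − 0.344) = ln(2.082) / 0.7460 = 0.7334/0.7460 = 0.9831 d.
L(t_c) = L₀ e^(−k_1 t_c) = 11.7 × 0.7131 = 8.343 mg/L, and at the critical point k_r D_c = k_1 L, so D_c = (0.344/1.09) × 8.343 = 2.633 mg/L.
Minimum DO = C_s − D_c = 8.28 − 2.633 = 5.647 mg/L.
x_c = v t_c = 0.126 m/s × 0.9831 d × 86400 s/d = 10700 m ≈ 10.7 km.

t_c ≈ 0.983 d; D_c ≈ 2.63 mg/L; min DO ≈ 5.65 mg/L; x_c ≈ 10.7 km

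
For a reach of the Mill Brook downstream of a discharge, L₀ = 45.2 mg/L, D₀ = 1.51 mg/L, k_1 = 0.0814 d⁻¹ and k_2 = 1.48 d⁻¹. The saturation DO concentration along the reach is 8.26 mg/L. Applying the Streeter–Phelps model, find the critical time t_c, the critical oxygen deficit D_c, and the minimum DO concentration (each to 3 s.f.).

t_c ≈ 1.46 d; D_c ≈ 2.21 mg/L; min DO ≈ 6.05 mg/L

t_c = [1/(k_2−k_1)] ln[(k_2/k_1)(1 − D₀(k_2−k_1)/(k_1 L₀))]
= [1/(1.48−0.0814)] ln[(1.48/0.0814)(1 − 1.51×1.399/(0.0814×45.2))]
= (1/1.399) ln[18.18 × 0.4260] = 0.7150 × ln(7.746) = 0.7150 × 2.047 = 1.464 d.
D_c = (k_1/k_2) L₀ e^(−k_1 t_c) = (0.0814/1.48) × 45.2 × e^(−0.0814×1.464) = 0.05500 × 45.2 × 0.8877 = 2.207 mg/L.
Minimum DO = C_s − D_c = 8.26 − 2.207 = 6.053 mg/L.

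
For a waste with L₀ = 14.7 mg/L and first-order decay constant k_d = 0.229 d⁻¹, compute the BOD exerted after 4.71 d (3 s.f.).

y ≈ 9.70 mg/L

y_t = L₀(1 − e^(−k_d t)) = 14.7 × (1 − e^(−0.229×4.71))
= 14.7 × (1 − 0.3401) = 14.7 × 0.6599 = 9.701 mg/L.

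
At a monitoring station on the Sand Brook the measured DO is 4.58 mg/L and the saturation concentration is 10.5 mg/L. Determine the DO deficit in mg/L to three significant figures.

D ≈ 5.92 mg/L

D = C_s − C = 10.5 − 4.58 = 5.92 mg/L.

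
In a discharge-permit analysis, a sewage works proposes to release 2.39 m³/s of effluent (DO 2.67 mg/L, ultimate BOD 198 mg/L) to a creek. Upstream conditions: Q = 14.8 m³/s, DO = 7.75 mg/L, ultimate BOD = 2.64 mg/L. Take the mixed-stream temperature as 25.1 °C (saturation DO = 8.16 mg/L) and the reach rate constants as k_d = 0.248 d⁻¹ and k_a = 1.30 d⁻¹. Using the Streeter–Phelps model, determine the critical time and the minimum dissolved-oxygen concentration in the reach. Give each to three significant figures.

Mixed DO = (14.8×7.75 + 2.39×2.67)/(14.8+2.39) = 121.1/17.19 = 7.044 mg/L.
Mixed L₀ = (14.8×2.64 + 2.39×198)/(17.19) = 512.3/17.19 = 29.80 mg/L.
Initial deficit D₀ = C_s − DO₀ = 8.16 − 7.044 = 1.116 mg/L.
t_c = (1/1.052) ln[(1.30/0.248)(1 − 1.116×1.052/(0.248×29.80))] = 0.9506 × ln(4.409) = 1.410 d.
D_c = (0.248/1.30) × 29.80 × e^(−0.248×1.410) = 0.1908 × 29.80 × 0.7049 = 4.007 mg/L.
Minimum DO = 8.16 − 4.007 = 4.153 mg/L.

t_c ≈ 1.41 d; minimum DO ≈ 4.15 mg/L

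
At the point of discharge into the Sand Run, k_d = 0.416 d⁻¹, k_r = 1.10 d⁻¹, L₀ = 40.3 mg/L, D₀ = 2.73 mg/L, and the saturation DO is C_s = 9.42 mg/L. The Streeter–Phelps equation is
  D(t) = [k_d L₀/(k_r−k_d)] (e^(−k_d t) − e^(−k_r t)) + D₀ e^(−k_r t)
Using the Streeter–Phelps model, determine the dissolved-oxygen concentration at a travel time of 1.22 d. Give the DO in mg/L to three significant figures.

DO ≈ 0.357 mg/L

k_d L₀/(k_r−k_d) = 0.416×40.3/(1.10−0.416) = 16.76/0.6840 = 24.51 mg/L.
e^(−k_d t) = e^(−0.416×1.220) = 0.6020; e^(−k_r t) = e^(−1.10×1.220) = 0.2613.
D = 24.51 × (0.6020 − 0.2613) + 2.73 × 0.2613 = 8.350 + 0.7134 = 9.063 mg/L.
DO = C_s − D = 9.42 − 9.063 = 0.3569 mg/L.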